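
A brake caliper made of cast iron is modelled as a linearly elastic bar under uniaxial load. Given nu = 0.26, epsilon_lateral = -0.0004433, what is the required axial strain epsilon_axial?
Model: a linearly elastic bar under uniaxial load, so epsilon_lateral = -nu·epsilon_axial.
Solve for epsilon_axial: epsilon_axial = -epsilon_lateral / nu.
Substitute:
  epsilon_axial = -(-0.0004433) / 0.26
  epsilon_axial = 0.001705
Final answer: epsilon_axial = 0.001705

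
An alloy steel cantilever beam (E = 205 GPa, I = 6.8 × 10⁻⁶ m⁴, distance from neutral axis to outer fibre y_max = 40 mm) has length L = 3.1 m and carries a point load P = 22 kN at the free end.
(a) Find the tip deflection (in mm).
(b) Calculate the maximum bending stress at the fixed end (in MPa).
(a) Tip deflection of a cantilever with an end point load: δ = P·L^3 / (3·E·I). Convert P = 22 kN = 22000 N, E = 205 GPa = 2.05 × 10¹¹ Pa.
  δ = (22000 × 3.1^3) / (3 × (2.05 × 10¹¹) × (6.8 × 10⁻⁶)) = 0.1567 m = 156.7 mm
(b) Maximum bending moment at the fixed end: M = P·L = 22000 × 3.1 = 68200 N·m. Convert y_max = 40 mm = 0.04 m.
  σ = M·y_max / I = (68200 × 0.04) / (6.8 × 10⁻⁶) = 4.012 × 10⁸ Pa = 401.2 MPa
Final answer: (a) δ = 156.7 mm, (b) σ = 401.2 MPa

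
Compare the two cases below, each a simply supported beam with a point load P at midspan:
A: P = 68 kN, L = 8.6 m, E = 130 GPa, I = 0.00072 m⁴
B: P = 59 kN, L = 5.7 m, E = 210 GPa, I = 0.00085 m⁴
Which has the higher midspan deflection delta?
Model: a simply supported beam with a point load P at midspan, so delta = (P·L^3) / (48·E·I) (SI units).
  A: delta = (68000 × 8.6^3) / (48 × (1.3 × 10¹¹) × 0.00072) = 0.009627 m = 9.627 mm
  B: delta = (59000 × 5.7^3) / (48 × (2.1 × 10¹¹) × 0.00085) = 0.001275 m = 1.275 mm
9.627 mm > 1.275 mm, so A is larger.
Final answer: A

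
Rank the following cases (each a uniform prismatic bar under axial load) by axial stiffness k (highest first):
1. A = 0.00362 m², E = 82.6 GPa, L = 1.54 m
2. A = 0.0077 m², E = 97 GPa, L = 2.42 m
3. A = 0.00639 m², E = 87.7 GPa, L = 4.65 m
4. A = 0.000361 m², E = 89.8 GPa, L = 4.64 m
Model: a uniform prismatic bar under axial load, so k = (A·E) / L (SI units).
  Case 1: k = (0.00362 × (8.26 × 10¹⁰)) / 1.54 = 1.942 × 10⁸ N/m = 194.2 MN/m
  Case 2: k = (0.0077 × (9.7 × 10¹⁰)) / 2.42 = 3.086 × 10⁸ N/m = 308.6 MN/m
  Case 3: k = (0.00639 × (8.77 × 10¹⁰)) / 4.65 = 1.205 × 10⁸ N/m = 120.5 MN/m
  Case 4: k = (0.000361 × (8.98 × 10¹⁰)) / 4.64 = 6.987 × 10⁶ N/m = 6.987 MN/m
Ordering: 308.6 MN/m (case 2) > 194.2 MN/m (case 1) > 120.5 MN/m (case 3) > 6.987 MN/m (case 4)
Final answer: 2, 1, 3, 4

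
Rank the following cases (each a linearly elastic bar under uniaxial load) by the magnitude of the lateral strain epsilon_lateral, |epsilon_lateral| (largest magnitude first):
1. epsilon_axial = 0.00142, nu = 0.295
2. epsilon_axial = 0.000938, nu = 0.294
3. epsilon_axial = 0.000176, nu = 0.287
Model: a linearly elastic bar under uniaxial load, so epsilon_lateral = -nu·epsilon_axial (SI units).
  Case 1: epsilon_lateral = -(0.295 × 0.00142) = -0.0004189
  Case 2: epsilon_lateral = -(0.294 × 0.000938) = -0.0002758
  Case 3: epsilon_lateral = -(0.287 × 0.000176) = -5.051 × 10⁻⁵
Ordering by |epsilon_lateral|: 0.0004189 (case 1) > 0.0002758 (case 2) > 5.051 × 10⁻⁵ (case 3)
Final answer: 1, 2, 3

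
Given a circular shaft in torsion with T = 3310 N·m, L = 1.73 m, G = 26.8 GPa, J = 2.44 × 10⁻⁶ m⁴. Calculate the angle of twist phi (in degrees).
Model: a circular shaft in torsion, so phi = (T·L) / (G·J).
Convert to SI units:
  G = 26.8 GPa = 2.68 × 10¹⁰ Pa
Substitute:
  phi = (3310 × 1.73) / ((2.68 × 10¹⁰) × (2.44 × 10⁻⁶))
  phi = 0.08757 rad
Convert to degrees: phi = 0.08757 × 180/π = 5.017°
Final answer: phi = 5.017°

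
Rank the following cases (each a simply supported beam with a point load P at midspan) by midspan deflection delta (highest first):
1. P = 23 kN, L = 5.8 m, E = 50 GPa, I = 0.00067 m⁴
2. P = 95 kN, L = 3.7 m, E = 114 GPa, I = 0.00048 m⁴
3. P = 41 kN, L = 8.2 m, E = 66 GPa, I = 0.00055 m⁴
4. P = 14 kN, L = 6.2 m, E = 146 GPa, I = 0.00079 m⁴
Model: a simply supported beam with a point load P at midspan, so delta = (P·L^3) / (48·E·I) (SI units).
  Case 1: delta = (23000 × 5.8^3) / (48 × (5 × 10¹⁰) × 0.00067) = 0.002791 m = 2.791 mm
  Case 2: delta = (95000 × 3.7^3) / (48 × (1.14 × 10¹¹) × 0.00048) = 0.001832 m = 1.832 mm
  Case 3: delta = (41000 × 8.2^3) / (48 × (6.6 × 10¹⁰) × 0.00055) = 0.01297 m = 12.97 mm
  Case 4: delta = (14000 × 6.2^3) / (48 × (1.46 × 10¹¹) × 0.00079) = 0.0006027 m = 0.6027 mm
Ordering: 12.97 mm (case 3) > 2.791 mm (case 1) > 1.832 mm (case 2) > 0.6027 mm (case 4)
Final answer: 3, 1, 2, 4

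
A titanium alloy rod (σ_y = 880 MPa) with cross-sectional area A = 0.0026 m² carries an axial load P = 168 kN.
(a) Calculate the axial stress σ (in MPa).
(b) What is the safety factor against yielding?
(a) Axial stress σ = P/A. Convert P = 168 kN = 168000 N.
  σ = 168000 / 0.0026 = 6.462 × 10⁷ Pa = 64.62 MPa
(b) Safety factor SF = σ_y/σ = 880 / 64.62 = 13.62
Final answer: (a) σ = 64.62 MPa, (b) SF = 13.62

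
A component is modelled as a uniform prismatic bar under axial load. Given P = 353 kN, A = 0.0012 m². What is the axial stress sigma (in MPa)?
Model: a uniform prismatic bar under axial load, so sigma = P / A.
Convert to SI units:
  P = 353 kN = 353000 N
Substitute:
  sigma = 353000 / 0.0012
  sigma = 2.942 × 10⁸ Pa
Convert: sigma = 2.942 × 10⁸ Pa = 294.2 MPa
Final answer: sigma = 294.2 MPa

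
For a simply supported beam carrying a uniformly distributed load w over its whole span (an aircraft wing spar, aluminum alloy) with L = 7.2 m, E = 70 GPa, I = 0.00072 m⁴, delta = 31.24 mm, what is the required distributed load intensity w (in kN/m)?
Model: a simply supported beam carrying a uniformly distributed load w over its whole span, so delta = (5·w·L^4) / (384·E·I).
Solve for w: w = (384·delta·E·I) / (5·L^4).
Convert to SI units:
  E = 70 GPa = 7 × 10¹⁰ Pa
  delta = 31.24 mm = 0.03124 m
Substitute:
  w = (384 × 0.03124 × (7 × 10¹⁰) × 0.00072) / (5 × 7.2^4)
  w = 45000 N/m
Convert: w = 45000 N/m = 45 kN/m
Final answer: w = 45 kN/m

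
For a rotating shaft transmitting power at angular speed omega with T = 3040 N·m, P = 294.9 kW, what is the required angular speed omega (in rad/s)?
Model: a rotating shaft transmitting power at angular speed omega, so P = T·omega.
Solve for omega: omega = P / T.
Convert to SI units:
  P = 294.9 kW = 294900 W
Substitute:
  omega = 294900 / 3040
  omega = 97.01 rad/s
Final answer: omega = 97.01 rad/s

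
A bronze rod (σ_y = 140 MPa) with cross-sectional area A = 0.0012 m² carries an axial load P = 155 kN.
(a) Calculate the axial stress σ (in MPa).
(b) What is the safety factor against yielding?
(a) Axial stress σ = P/A. Convert P = 155 kN = 155000 N.
  σ = 155000 / 0.0012 = 1.292 × 10⁸ Pa = 129.2 MPa
(b) Safety factor SF = σ_y/σ = 140 / 129.2 = 1.084
Final answer: (a) σ = 129.2 MPa, (b) SF = 1.084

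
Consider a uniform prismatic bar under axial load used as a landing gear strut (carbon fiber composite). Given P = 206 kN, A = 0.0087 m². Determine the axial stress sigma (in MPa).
Model: a uniform prismatic bar under axial load, so sigma = P / A.
Convert to SI units:
  P = 206 kN = 206000 N
Substitute:
  sigma = 206000 / 0.0087
  sigma = 2.368 × 10⁷ Pa
Convert: sigma = 2.368 × 10⁷ Pa = 23.68 MPa
Final answer: sigma = 23.68 MPa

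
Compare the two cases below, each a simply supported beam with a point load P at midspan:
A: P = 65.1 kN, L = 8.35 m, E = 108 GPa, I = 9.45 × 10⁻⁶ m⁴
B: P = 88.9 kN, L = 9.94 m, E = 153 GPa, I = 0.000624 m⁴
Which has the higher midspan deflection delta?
Model: a simply supported beam with a point load P at midspan, so delta = (P·L^3) / (48·E·I) (SI units).
  A: delta = (65100 × 8.35^3) / (48 × (1.08 × 10¹¹) × (9.45 × 10⁻⁶)) = 0.7736 m = 773.6 mm
  B: delta = (88900 × 9.94^3) / (48 × (1.53 × 10¹¹) × 0.000624) = 0.01905 m = 19.05 mm
773.6 mm > 19.05 mm, so A is larger.
Final answer: A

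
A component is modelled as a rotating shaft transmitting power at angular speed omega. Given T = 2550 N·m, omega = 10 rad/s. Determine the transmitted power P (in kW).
Model: a rotating shaft transmitting power at angular speed omega, so P = T·omega.
Substitute:
  P = 2550 × 10
  P = 25500 W
Convert: P = 25500 W = 25.5 kW
Final answer: P = 25.5 kW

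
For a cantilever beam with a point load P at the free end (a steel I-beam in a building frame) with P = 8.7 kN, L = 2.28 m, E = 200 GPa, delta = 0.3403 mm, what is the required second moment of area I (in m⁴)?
Model: a cantilever beam with a point load P at the free end, so delta = (P·L^3) / (3·E·I).
Solve for I: I = (P·L^3) / (3·delta·E).
Convert to SI units:
  P = 8.7 kN = 8700 N
  E = 200 GPa = 2 × 10¹¹ Pa
  delta = 0.3403 mm = 0.0003403 m
Substitute:
  I = (8700 × 2.28^3) / (3 × 0.0003403 × (2 × 10¹¹))
  I = 0.000505 m⁴
Final answer: I = 0.000505 m⁴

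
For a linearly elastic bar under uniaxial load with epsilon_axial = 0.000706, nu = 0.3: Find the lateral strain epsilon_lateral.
Model: a linearly elastic bar under uniaxial load, so epsilon_lateral = -nu·epsilon_axial.
Substitute:
  epsilon_lateral = -(0.3 × 0.000706)
  epsilon_lateral = -0.0002118
Final answer: epsilon_lateral = -0.0002118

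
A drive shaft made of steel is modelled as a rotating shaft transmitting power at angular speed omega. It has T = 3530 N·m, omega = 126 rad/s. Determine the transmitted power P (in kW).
Model: a rotating shaft transmitting power at angular speed omega, so P = T·omega.
Substitute:
  P = 3530 × 126
  P = 444800 W
Convert: P = 444800 W = 444.8 kW
Final answer: P = 444.8 kW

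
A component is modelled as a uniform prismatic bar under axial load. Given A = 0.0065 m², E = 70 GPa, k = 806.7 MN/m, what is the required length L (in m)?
Model: a uniform prismatic bar under axial load, so k = (A·E) / L.
Solve for L: L = (A·E) / k.
Convert to SI units:
  E = 70 GPa = 7 × 10¹⁰ Pa
  k = 806.7 MN/m = 8.067 × 10⁸ N/m
Substitute:
  L = (0.0065 × (7 × 10¹⁰)) / (8.067 × 10⁸)
  L = 0.564 m
Final answer: L = 0.564 m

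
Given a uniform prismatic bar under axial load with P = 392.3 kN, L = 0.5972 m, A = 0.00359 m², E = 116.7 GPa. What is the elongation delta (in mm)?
Model: a uniform prismatic bar under axial load, so delta = (P·L) / (A·E).
Convert to SI units:
  P = 392.3 kN = 392300 N
  E = 116.7 GPa = 1.167 × 10¹¹ Pa
Substitute:
  delta = (392300 × 0.5972) / (0.00359 × (1.167 × 10¹¹))
  delta = 0.0005592 m
Convert: delta = 0.0005592 m = 0.5592 mm
Final answer: delta = 0.5592 mm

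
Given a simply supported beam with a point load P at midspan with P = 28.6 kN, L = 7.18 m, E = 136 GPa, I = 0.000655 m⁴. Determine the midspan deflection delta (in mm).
Model: a simply supported beam with a point load P at midspan, so delta = (P·L^3) / (48·E·I).
Convert to SI units:
  P = 28.6 kN = 28600 N
  E = 136 GPa = 1.36 × 10¹¹ Pa
Substitute:
  delta = (28600 × 7.18^3) / (48 × (1.36 × 10¹¹) × 0.000655)
  delta = 0.002476 m
Convert: delta = 0.002476 m = 2.476 mm
Final answer: delta = 2.476 mm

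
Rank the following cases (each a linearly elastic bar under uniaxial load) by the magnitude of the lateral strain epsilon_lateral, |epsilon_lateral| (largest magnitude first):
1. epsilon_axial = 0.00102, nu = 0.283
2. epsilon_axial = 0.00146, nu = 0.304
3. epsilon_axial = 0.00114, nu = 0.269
Model: a linearly elastic bar under uniaxial load, so epsilon_lateral = -nu·epsilon_axial (SI units).
  Case 1: epsilon_lateral = -(0.283 × 0.00102) = -0.0002887
  Case 2: epsilon_lateral = -(0.304 × 0.00146) = -0.0004438
  Case 3: epsilon_lateral = -(0.269 × 0.00114) = -0.0003067
Ordering by |epsilon_lateral|: 0.0004438 (case 2) > 0.0003067 (case 3) > 0.0002887 (case 1)
Final answer: 2, 3, 1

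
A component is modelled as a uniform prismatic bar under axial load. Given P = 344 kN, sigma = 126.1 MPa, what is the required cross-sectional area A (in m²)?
Model: a uniform prismatic bar under axial load, so sigma = P / A.
Solve for A: A = P / sigma.
Convert to SI units:
  P = 344 kN = 344000 N
  sigma = 126.1 MPa = 1.261 × 10⁸ Pa
Substitute:
  A = 344000 / (1.261 × 10⁸)
  A = 0.002728 m²
Final answer: A = 0.002728 m²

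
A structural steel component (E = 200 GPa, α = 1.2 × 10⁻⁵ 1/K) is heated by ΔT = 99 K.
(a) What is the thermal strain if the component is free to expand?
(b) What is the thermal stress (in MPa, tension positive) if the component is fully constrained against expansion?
(a) Free thermal strain ε_th = α·ΔT = (1.2 × 10⁻⁵) × 99 = 0.001188
(b) Fully constrained, the expansion is suppressed, so σ = -E·α·ΔT. Convert E = 200 GPa = 2 × 10¹¹ Pa.
  σ = -(2 × 10¹¹) × (1.2 × 10⁻⁵) × 99 = -2.376 × 10⁸ Pa = -237.6 MPa (compressive)
Final answer: (a) ε_th = 0.001188, (b) σ = -237.6 MPa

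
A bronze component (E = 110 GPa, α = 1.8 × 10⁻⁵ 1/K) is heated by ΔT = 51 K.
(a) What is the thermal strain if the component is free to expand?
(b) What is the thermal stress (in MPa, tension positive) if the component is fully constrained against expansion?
(a) Free thermal strain ε_th = α·ΔT = (1.8 × 10⁻⁵) × 51 = 0.000918
(b) Fully constrained, the expansion is suppressed, so σ = -E·α·ΔT. Convert E = 110 GPa = 1.1 × 10¹¹ Pa.
  σ = -(1.1 × 10¹¹) × (1.8 × 10⁻⁵) × 51 = -1.01 × 10⁸ Pa = -101 MPa (compressive)
Final answer: (a) ε_th = 0.000918, (b) σ = -101 MPa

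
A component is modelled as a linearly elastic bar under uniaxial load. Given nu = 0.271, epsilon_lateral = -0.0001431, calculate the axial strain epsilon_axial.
Model: a linearly elastic bar under uniaxial load, so epsilon_lateral = -nu·epsilon_axial.
Solve for epsilon_axial: epsilon_axial = -epsilon_lateral / nu.
Substitute:
  epsilon_axial = -(-0.0001431) / 0.271
  epsilon_axial = 0.000528
Final answer: epsilon_axial = 0.000528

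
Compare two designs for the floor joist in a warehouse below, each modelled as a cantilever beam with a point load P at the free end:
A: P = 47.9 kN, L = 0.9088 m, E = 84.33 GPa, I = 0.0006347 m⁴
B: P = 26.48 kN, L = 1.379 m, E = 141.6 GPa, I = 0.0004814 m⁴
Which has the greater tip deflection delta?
Model: a cantilever beam with a point load P at the free end, so delta = (P·L^3) / (3·E·I) (SI units).
  A: delta = (47900 × 0.9088^3) / (3 × (8.433 × 10¹⁰) × 0.0006347) = 0.0002239 m = 0.2239 mm
  B: delta = (26480 × 1.379^3) / (3 × (1.416 × 10¹¹) × 0.0004814) = 0.0003396 m = 0.3396 mm
0.3396 mm > 0.2239 mm, so B is larger.
Final answer: B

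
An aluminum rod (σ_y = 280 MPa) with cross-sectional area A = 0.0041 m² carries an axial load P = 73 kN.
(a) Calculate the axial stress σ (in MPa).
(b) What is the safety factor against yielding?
(a) Axial stress σ = P/A. Convert P = 73 kN = 73000 N.
  σ = 73000 / 0.0041 = 1.78 × 10⁷ Pa = 17.8 MPa
(b) Safety factor SF = σ_y/σ = 280 / 17.8 = 15.73
Final answer: (a) σ = 17.8 MPa, (b) SF = 15.73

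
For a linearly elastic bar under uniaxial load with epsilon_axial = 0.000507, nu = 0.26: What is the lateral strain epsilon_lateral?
Model: a linearly elastic bar under uniaxial load, so epsilon_lateral = -nu·epsilon_axial.
Substitute:
  epsilon_lateral = -(0.26 × 0.000507)
  epsilon_lateral = -0.0001318
Final answer: epsilon_lateral = -0.0001318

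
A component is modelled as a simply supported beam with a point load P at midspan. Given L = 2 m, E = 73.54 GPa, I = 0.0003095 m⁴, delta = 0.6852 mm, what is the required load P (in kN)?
Model: a simply supported beam with a point load P at midspan, so delta = (P·L^3) / (48·E·I).
Solve for P: P = (48·delta·E·I) / L^3.
Convert to SI units:
  E = 73.54 GPa = 7.354 × 10¹⁰ Pa
  delta = 0.6852 mm = 0.0006852 m
Substitute:
  P = (48 × 0.0006852 × (7.354 × 10¹⁰) × 0.0003095) / 2^3
  P = 93570 N
Convert: P = 93570 N = 93.57 kN
Final answer: P = 93.57 kN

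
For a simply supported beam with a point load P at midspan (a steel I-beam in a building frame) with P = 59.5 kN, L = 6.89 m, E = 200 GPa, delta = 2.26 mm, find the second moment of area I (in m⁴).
Model: a simply supported beam with a point load P at midspan, so delta = (P·L^3) / (48·E·I).
Solve for I: I = (P·L^3) / (48·delta·E).
Convert to SI units:
  P = 59.5 kN = 59500 N
  E = 200 GPa = 2 × 10¹¹ Pa
  delta = 2.26 mm = 0.00226 m
Substitute:
  I = (59500 × 6.89^3) / (48 × 0.00226 × (2 × 10¹¹))
  I = 0.000897 m⁴
Final answer: I = 0.000897 m⁴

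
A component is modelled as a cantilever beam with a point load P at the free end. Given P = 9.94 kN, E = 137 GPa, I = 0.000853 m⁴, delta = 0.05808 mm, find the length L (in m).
Model: a cantilever beam with a point load P at the free end, so delta = (P·L^3) / (3·E·I).
Solve for L: L = ((3·delta·E·I) / P)^(1/3).
Convert to SI units:
  P = 9.94 kN = 9940 N
  E = 137 GPa = 1.37 × 10¹¹ Pa
  delta = 0.05808 mm = 5.808 × 10⁻⁵ m
Substitute:
  L = ((3 × (5.808 × 10⁻⁵) × (1.37 × 10¹¹) × 0.000853) / 9940)^(1/3)
  L = 1.27 m
Final answer: L = 1.27 m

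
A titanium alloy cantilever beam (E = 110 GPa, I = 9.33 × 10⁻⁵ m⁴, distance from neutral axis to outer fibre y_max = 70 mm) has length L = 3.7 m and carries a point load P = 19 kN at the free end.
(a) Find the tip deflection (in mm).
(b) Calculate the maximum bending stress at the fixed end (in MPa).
(a) Tip deflection of a cantilever with an end point load: δ = P·L^3 / (3·E·I). Convert P = 19 kN = 19000 N, E = 110 GPa = 1.1 × 10¹¹ Pa.
  δ = (19000 × 3.7^3) / (3 × (1.1 × 10¹¹) × (9.33 × 10⁻⁵)) = 0.03126 m = 31.26 mm
(b) Maximum bending moment at the fixed end: M = P·L = 19000 × 3.7 = 70300 N·m. Convert y_max = 70 mm = 0.07 m.
  σ = M·y_max / I = (70300 × 0.07) / (9.33 × 10⁻⁵) = 5.274 × 10⁷ Pa = 52.74 MPa
Final answer: (a) δ = 31.26 mm, (b) σ = 52.74 MPa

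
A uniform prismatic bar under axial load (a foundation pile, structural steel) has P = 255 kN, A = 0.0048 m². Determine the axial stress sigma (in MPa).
Model: a uniform prismatic bar under axial load, so sigma = P / A.
Convert to SI units:
  P = 255 kN = 255000 N
Substitute:
  sigma = 255000 / 0.0048
  sigma = 5.312 × 10⁷ Pa
Convert: sigma = 5.312 × 10⁷ Pa = 53.12 MPa
Final answer: sigma = 53.12 MPa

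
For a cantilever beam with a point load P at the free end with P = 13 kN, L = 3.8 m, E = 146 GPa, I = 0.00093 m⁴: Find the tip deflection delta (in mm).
Model: a cantilever beam with a point load P at the free end, so delta = (P·L^3) / (3·E·I).
Convert to SI units:
  P = 13 kN = 13000 N
  E = 146 GPa = 1.46 × 10¹¹ Pa
Substitute:
  delta = (13000 × 3.8^3) / (3 × (1.46 × 10¹¹) × 0.00093)
  delta = 0.001751 m
Convert: delta = 0.001751 m = 1.751 mm
Final answer: delta = 1.751 mm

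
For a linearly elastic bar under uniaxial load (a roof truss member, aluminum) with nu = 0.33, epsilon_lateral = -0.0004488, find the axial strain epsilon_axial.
Model: a linearly elastic bar under uniaxial load, so epsilon_lateral = -nu·epsilon_axial.
Solve for epsilon_axial: epsilon_axial = -epsilon_lateral / nu.
Substitute:
  epsilon_axial = -(-0.0004488) / 0.33
  epsilon_axial = 0.00136
Final answer: epsilon_axial = 0.00136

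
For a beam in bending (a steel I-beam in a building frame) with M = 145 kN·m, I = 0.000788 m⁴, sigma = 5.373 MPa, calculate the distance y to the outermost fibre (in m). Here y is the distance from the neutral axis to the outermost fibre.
Model: a beam in bending, so sigma = (M·y) / I.
Solve for y: y = (sigma·I) / M.
Convert to SI units:
  M = 145 kN·m = 145000 N·m
  sigma = 5.373 MPa = 5.373 × 10⁶ Pa
Substitute:
  y = ((5.373 × 10⁶) × 0.000788) / 145000
  y = 0.0292 m
Final answer: y = 0.0292 m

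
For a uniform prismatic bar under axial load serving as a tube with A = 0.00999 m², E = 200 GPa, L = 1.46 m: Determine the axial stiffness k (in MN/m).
Model: a uniform prismatic bar under axial load, so k = (A·E) / L.
Convert to SI units:
  E = 200 GPa = 2 × 10¹¹ Pa
Substitute:
  k = (0.00999 × (2 × 10¹¹)) / 1.46
  k = 1.368 × 10⁹ N/m
Convert: k = 1.368 × 10⁹ N/m = 1368 MN/m
Final answer: k = 1368 MN/m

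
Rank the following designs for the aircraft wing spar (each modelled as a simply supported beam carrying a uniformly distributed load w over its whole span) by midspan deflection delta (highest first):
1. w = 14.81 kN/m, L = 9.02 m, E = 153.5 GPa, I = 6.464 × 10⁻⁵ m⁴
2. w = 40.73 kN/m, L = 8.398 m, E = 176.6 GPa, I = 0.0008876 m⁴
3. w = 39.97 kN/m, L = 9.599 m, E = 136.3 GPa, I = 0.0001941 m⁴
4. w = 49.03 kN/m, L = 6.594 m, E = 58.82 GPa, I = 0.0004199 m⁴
Model: a simply supported beam carrying a uniformly distributed load w over its whole span, so delta = (5·w·L^4) / (384·E·I) (SI units).
  Case 1: delta = (5 × 14810 × 9.02^4) / (384 × (1.535 × 10¹¹) × (6.464 × 10⁻⁵)) = 0.1287 m = 128.7 mm
  Case 2: delta = (5 × 40730 × 8.398^4) / (384 × (1.766 × 10¹¹) × 0.0008876) = 0.01683 m = 16.83 mm
  Case 3: delta = (5 × 39970 × 9.599^4) / (384 × (1.363 × 10¹¹) × 0.0001941) = 0.167 m = 167 mm
  Case 4: delta = (5 × 49030 × 6.594^4) / (384 × (5.882 × 10¹⁰) × 0.0004199) = 0.04887 m = 48.87 mm
Ordering: 167 mm (case 3) > 128.7 mm (case 1) > 48.87 mm (case 4) > 16.83 mm (case 2)
Final answer: 3, 1, 4, 2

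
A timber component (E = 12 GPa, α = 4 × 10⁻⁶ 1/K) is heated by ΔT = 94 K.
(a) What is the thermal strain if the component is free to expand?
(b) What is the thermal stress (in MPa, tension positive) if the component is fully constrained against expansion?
(a) Free thermal strain ε_th = α·ΔT = (4 × 10⁻⁶) × 94 = 0.000376
(b) Fully constrained, the expansion is suppressed, so σ = -E·α·ΔT. Convert E = 12 GPa = 1.2 × 10¹⁰ Pa.
  σ = -(1.2 × 10¹⁰) × (4 × 10⁻⁶) × 94 = -4.512 × 10⁶ Pa = -4.512 MPa (compressive)
Final answer: (a) ε_th = 0.000376, (b) σ = -4.512 MPa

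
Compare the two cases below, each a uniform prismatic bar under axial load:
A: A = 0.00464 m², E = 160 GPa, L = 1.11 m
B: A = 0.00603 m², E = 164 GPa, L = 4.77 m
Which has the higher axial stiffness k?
Model: a uniform prismatic bar under axial load, so k = (A·E) / L (SI units).
  A: k = (0.00464 × (1.6 × 10¹¹)) / 1.11 = 6.688 × 10⁸ N/m = 668.8 MN/m
  B: k = (0.00603 × (1.64 × 10¹¹)) / 4.77 = 2.073 × 10⁸ N/m = 207.3 MN/m
668.8 MN/m > 207.3 MN/m, so A is larger.
Final answer: A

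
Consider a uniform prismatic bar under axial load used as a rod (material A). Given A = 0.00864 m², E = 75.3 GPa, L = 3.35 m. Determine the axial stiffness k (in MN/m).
Model: a uniform prismatic bar under axial load, so k = (A·E) / L.
Convert to SI units:
  E = 75.3 GPa = 7.53 × 10¹⁰ Pa
Substitute:
  k = (0.00864 × (7.53 × 10¹⁰)) / 3.35
  k = 1.942 × 10⁸ N/m
Convert: k = 1.942 × 10⁸ N/m = 194.2 MN/m
Final answer: k = 194.2 MN/m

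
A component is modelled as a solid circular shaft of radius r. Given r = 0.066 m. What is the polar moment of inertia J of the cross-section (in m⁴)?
Model: a solid circular shaft of radius r, so J = (π·r^4) / 2.
Substitute:
  J = (π × 0.066^4) / 2
  J = 2.981 × 10⁻⁵ m⁴
Final answer: J = 2.981 × 10⁻⁵ m⁴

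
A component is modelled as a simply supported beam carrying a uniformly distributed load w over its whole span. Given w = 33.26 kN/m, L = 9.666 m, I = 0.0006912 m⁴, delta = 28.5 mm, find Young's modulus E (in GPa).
Model: a simply supported beam carrying a uniformly distributed load w over its whole span, so delta = (5·w·L^4) / (384·E·I).
Solve for E: E = (5·w·L^4) / (384·delta·I).
Convert to SI units:
  w = 33.26 kN/m = 33260 N/m
  delta = 28.5 mm = 0.0285 m
Substitute:
  E = (5 × 33260 × 9.666^4) / (384 × 0.0285 × 0.0006912)
  E = 1.919 × 10¹¹ Pa
Convert: E = 1.919 × 10¹¹ Pa = 191.9 GPa
Final answer: E = 191.9 GPa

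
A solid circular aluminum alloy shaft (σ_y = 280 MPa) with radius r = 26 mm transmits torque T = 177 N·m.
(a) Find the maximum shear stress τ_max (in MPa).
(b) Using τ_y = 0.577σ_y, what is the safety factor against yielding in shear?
(a) For a solid circular shaft, τ_max = T·r/J with J = π·r^4/2, i.e. τ_max = 2·T / (π·r^3). Convert r = 26 mm = 0.026 m.
  τ_max = (2 × 177) / (π × 0.026^3) = 6.411 × 10⁶ Pa = 6.411 MPa
(b) τ_y = 0.577 × 280 = 161.56 MPa
  SF = τ_y/τ_max = 161.56 / 6.411 = 25.2
Final answer: (a) τ_max = 6.411 MPa, (b) SF = 25.2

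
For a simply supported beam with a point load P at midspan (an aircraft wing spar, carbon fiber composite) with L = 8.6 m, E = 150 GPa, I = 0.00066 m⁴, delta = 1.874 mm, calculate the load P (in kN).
Model: a simply supported beam with a point load P at midspan, so delta = (P·L^3) / (48·E·I).
Solve for P: P = (48·delta·E·I) / L^3.
Convert to SI units:
  E = 150 GPa = 1.5 × 10¹¹ Pa
  delta = 1.874 mm = 0.001874 m
Substitute:
  P = (48 × 0.001874 × (1.5 × 10¹¹) × 0.00066) / 8.6^3
  P = 14000 N
Convert: P = 14000 N = 14 kN
Final answer: P = 14 kN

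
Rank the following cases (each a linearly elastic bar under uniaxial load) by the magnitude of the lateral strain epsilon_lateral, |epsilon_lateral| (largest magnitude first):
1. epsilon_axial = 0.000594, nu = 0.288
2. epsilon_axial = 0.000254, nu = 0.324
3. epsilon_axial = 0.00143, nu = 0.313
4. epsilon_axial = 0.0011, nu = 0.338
Model: a linearly elastic bar under uniaxial load, so epsilon_lateral = -nu·epsilon_axial (SI units).
  Case 1: epsilon_lateral = -(0.288 × 0.000594) = -0.0001711
  Case 2: epsilon_lateral = -(0.324 × 0.000254) = -8.23 × 10⁻⁵
  Case 3: epsilon_lateral = -(0.313 × 0.00143) = -0.0004476
  Case 4: epsilon_lateral = -(0.338 × 0.0011) = -0.0003718
Ordering by |epsilon_lateral|: 0.0004476 (case 3) > 0.0003718 (case 4) > 0.0001711 (case 1) > 8.23 × 10⁻⁵ (case 2)
Final answer: 3, 4, 1, 2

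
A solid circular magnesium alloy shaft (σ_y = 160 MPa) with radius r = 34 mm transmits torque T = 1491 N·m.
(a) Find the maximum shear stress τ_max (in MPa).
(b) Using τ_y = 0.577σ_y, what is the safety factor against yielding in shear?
(a) For a solid circular shaft, τ_max = T·r/J with J = π·r^4/2, i.e. τ_max = 2·T / (π·r^3). Convert r = 34 mm = 0.034 m.
  τ_max = (2 × 1491) / (π × 0.034^3) = 2.415 × 10⁷ Pa = 24.15 MPa
(b) τ_y = 0.577 × 160 = 92.32 MPa
  SF = τ_y/τ_max = 92.32 / 24.15 = 3.823
Final answer: (a) τ_max = 24.15 MPa, (b) SF = 3.823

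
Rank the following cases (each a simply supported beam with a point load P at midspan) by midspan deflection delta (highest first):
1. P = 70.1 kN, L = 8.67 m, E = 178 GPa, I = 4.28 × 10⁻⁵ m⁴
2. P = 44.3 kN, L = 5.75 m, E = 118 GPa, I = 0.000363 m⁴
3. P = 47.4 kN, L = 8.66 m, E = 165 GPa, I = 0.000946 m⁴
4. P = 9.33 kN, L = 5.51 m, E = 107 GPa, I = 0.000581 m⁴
Model: a simply supported beam with a point load P at midspan, so delta = (P·L^3) / (48·E·I) (SI units).
  Case 1: delta = (70100 × 8.67^3) / (48 × (1.78 × 10¹¹) × (4.28 × 10⁻⁵)) = 0.1249 m = 124.9 mm
  Case 2: delta = (44300 × 5.75^3) / (48 × (1.18 × 10¹¹) × 0.000363) = 0.004096 m = 4.096 mm
  Case 3: delta = (47400 × 8.66^3) / (48 × (1.65 × 10¹¹) × 0.000946) = 0.004109 m = 4.109 mm
  Case 4: delta = (9330 × 5.51^3) / (48 × (1.07 × 10¹¹) × 0.000581) = 0.000523 m = 0.523 mm
Ordering: 124.9 mm (case 1) > 4.109 mm (case 3) > 4.096 mm (case 2) > 0.523 mm (case 4)
Final answer: 1, 3, 2, 4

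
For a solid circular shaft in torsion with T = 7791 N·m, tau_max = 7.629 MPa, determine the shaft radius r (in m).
Model: a solid circular shaft in torsion, so tau_max = (2·T) / (π·r^3).
Solve for r: r = ((2·T) / (π·tau_max))^(1/3).
Convert to SI units:
  tau_max = 7.629 MPa = 7.629 × 10⁶ Pa
Substitute:
  r = ((2 × 7791) / (π × (7.629 × 10⁶)))^(1/3)
  r = 0.08663 m
Final answer: r = 0.08663 m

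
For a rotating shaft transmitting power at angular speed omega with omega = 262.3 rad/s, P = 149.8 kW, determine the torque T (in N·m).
Model: a rotating shaft transmitting power at angular speed omega, so P = T·omega.
Solve for T: T = P / omega.
Convert to SI units:
  P = 149.8 kW = 149800 W
Substitute:
  T = 149800 / 262.3
  T = 571.1 N·m
Final answer: T = 571.1 N·m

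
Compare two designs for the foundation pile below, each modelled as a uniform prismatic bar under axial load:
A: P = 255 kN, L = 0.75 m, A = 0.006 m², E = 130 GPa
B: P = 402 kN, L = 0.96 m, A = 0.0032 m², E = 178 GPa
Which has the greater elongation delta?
Model: a uniform prismatic bar under axial load, so delta = (P·L) / (A·E) (SI units).
  A: delta = (255000 × 0.75) / (0.006 × (1.3 × 10¹¹)) = 0.0002452 m = 0.2452 mm
  B: delta = (402000 × 0.96) / (0.0032 × (1.78 × 10¹¹)) = 0.0006775 m = 0.6775 mm
0.6775 mm > 0.2452 mm, so B is larger.
Final answer: B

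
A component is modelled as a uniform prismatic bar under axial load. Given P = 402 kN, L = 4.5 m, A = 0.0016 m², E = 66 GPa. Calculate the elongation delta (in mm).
Model: a uniform prismatic bar under axial load, so delta = (P·L) / (A·E).
Convert to SI units:
  P = 402 kN = 402000 N
  E = 66 GPa = 6.6 × 10¹⁰ Pa
Substitute:
  delta = (402000 × 4.5) / (0.0016 × (6.6 × 10¹⁰))
  delta = 0.01713 m
Convert: delta = 0.01713 m = 17.13 mm
Final answer: delta = 17.13 mm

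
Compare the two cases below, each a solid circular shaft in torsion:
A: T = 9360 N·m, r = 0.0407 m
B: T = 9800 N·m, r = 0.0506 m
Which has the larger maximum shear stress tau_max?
Model: a solid circular shaft in torsion, so tau_max = (2·T) / (π·r^3) (SI units).
  A: tau_max = (2 × 9360) / (π × 0.0407^3) = 8.838 × 10⁷ Pa = 88.38 MPa
  B: tau_max = (2 × 9800) / (π × 0.0506^3) = 4.816 × 10⁷ Pa = 48.16 MPa
88.38 MPa > 48.16 MPa, so A is larger.
Final answer: A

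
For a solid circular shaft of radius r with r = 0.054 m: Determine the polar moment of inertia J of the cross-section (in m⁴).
Model: a solid circular shaft of radius r, so J = (π·r^4) / 2.
Substitute:
  J = (π × 0.054^4) / 2
  J = 1.336 × 10⁻⁵ m⁴
Final answer: J = 1.336 × 10⁻⁵ m⁴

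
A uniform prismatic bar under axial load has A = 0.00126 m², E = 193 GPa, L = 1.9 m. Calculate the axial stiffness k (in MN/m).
Model: a uniform prismatic bar under axial load, so k = (A·E) / L.
Convert to SI units:
  E = 193 GPa = 1.93 × 10¹¹ Pa
Substitute:
  k = (0.00126 × (1.93 × 10¹¹)) / 1.9
  k = 1.28 × 10⁸ N/m
Convert: k = 1.28 × 10⁸ N/m = 128 MN/m
Final answer: k = 128 MN/m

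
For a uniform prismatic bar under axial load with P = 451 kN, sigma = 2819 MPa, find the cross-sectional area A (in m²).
Model: a uniform prismatic bar under axial load, so sigma = P / A.
Solve for A: A = P / sigma.
Convert to SI units:
  P = 451 kN = 451000 N
  sigma = 2819 MPa = 2.819 × 10⁹ Pa
Substitute:
  A = 451000 / (2.819 × 10⁹)
  A = 0.00016 m²
Final answer: A = 0.00016 m²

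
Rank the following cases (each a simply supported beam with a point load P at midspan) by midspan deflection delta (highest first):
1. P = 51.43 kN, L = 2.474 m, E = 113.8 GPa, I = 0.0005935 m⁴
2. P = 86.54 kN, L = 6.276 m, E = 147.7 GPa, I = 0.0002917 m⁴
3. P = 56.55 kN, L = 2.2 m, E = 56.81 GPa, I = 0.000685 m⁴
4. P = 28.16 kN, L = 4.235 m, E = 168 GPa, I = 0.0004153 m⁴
Model: a simply supported beam with a point load P at midspan, so delta = (P·L^3) / (48·E·I) (SI units).
  Case 1: delta = (51430 × 2.474^3) / (48 × (1.138 × 10¹¹) × 0.0005935) = 0.0002402 m = 0.2402 mm
  Case 2: delta = (86540 × 6.276^3) / (48 × (1.477 × 10¹¹) × 0.0002917) = 0.01034 m = 10.34 mm
  Case 3: delta = (56550 × 2.2^3) / (48 × (5.681 × 10¹⁰) × 0.000685) = 0.0003224 m = 0.3224 mm
  Case 4: delta = (28160 × 4.235^3) / (48 × (1.68 × 10¹¹) × 0.0004153) = 0.0006387 m = 0.6387 mm
Ordering: 10.34 mm (case 2) > 0.6387 mm (case 4) > 0.3224 mm (case 3) > 0.2402 mm (case 1)
Final answer: 2, 4, 3, 1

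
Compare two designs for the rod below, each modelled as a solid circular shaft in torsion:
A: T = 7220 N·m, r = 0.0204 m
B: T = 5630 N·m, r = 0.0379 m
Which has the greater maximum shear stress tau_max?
Model: a solid circular shaft in torsion, so tau_max = (2·T) / (π·r^3) (SI units).
  A: tau_max = (2 × 7220) / (π × 0.0204^3) = 5.414 × 10⁸ Pa = 541.4 MPa
  B: tau_max = (2 × 5630) / (π × 0.0379^3) = 6.584 × 10⁷ Pa = 65.84 MPa
541.4 MPa > 65.84 MPa, so A is larger.
Final answer: A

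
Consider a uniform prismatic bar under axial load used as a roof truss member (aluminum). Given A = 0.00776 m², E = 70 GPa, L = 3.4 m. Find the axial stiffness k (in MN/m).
Model: a uniform prismatic bar under axial load, so k = (A·E) / L.
Convert to SI units:
  E = 70 GPa = 7 × 10¹⁰ Pa
Substitute:
  k = (0.00776 × (7 × 10¹⁰)) / 3.4
  k = 1.598 × 10⁸ N/m
Convert: k = 1.598 × 10⁸ N/m = 159.8 MN/m
Final answer: k = 159.8 MN/m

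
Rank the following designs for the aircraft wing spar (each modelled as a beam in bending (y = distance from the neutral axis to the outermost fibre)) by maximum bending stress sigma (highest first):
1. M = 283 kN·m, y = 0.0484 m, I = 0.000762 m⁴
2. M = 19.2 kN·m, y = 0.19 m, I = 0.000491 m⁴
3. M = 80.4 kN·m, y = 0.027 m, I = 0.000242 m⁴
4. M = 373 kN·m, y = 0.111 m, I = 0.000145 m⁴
Model: a beam in bending (y = distance from the neutral axis to the outermost fibre), so sigma = (M·y) / I (SI units).
  Case 1: sigma = (283000 × 0.0484) / 0.000762 = 1.798 × 10⁷ Pa = 17.98 MPa
  Case 2: sigma = (19200 × 0.19) / 0.000491 = 7.43 × 10⁶ Pa = 7.43 MPa
  Case 3: sigma = (80400 × 0.027) / 0.000242 = 8.97 × 10⁶ Pa = 8.97 MPa
  Case 4: sigma = (373000 × 0.111) / 0.000145 = 2.855 × 10⁸ Pa = 285.5 MPa
Ordering: 285.5 MPa (case 4) > 17.98 MPa (case 1) > 8.97 MPa (case 3) > 7.43 MPa (case 2)
Final answer: 4, 1, 3, 2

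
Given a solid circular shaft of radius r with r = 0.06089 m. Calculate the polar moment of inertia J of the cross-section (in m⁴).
Model: a solid circular shaft of radius r, so J = (π·r^4) / 2.
Substitute:
  J = (π × 0.06089^4) / 2
  J = 2.159 × 10⁻⁵ m⁴
Final answer: J = 2.159 × 10⁻⁵ m⁴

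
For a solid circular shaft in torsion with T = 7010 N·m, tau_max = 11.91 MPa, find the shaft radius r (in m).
Model: a solid circular shaft in torsion, so tau_max = (2·T) / (π·r^3).
Solve for r: r = ((2·T) / (π·tau_max))^(1/3).
Convert to SI units:
  tau_max = 11.91 MPa = 1.191 × 10⁷ Pa
Substitute:
  r = ((2 × 7010) / (π × (1.191 × 10⁷)))^(1/3)
  r = 0.07209 m
Final answer: r = 0.07209 m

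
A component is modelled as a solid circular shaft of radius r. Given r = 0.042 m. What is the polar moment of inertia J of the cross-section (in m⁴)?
Model: a solid circular shaft of radius r, so J = (π·r^4) / 2.
Substitute:
  J = (π × 0.042^4) / 2
  J = 4.888 × 10⁻⁶ m⁴
Final answer: J = 4.888 × 10⁻⁶ m⁴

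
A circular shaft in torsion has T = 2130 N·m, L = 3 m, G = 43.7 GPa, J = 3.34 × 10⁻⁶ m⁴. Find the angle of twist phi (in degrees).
Model: a circular shaft in torsion, so phi = (T·L) / (G·J).
Convert to SI units:
  G = 43.7 GPa = 4.37 × 10¹⁰ Pa
Substitute:
  phi = (2130 × 3) / ((4.37 × 10¹⁰) × (3.34 × 10⁻⁶))
  phi = 0.04378 rad
Convert to degrees: phi = 0.04378 × 180/π = 2.508°
Final answer: phi = 2.508°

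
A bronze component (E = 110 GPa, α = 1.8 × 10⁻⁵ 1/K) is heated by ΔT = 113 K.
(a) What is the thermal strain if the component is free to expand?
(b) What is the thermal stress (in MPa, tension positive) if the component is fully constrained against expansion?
(a) Free thermal strain ε_th = α·ΔT = (1.8 × 10⁻⁵) × 113 = 0.002034
(b) Fully constrained, the expansion is suppressed, so σ = -E·α·ΔT. Convert E = 110 GPa = 1.1 × 10¹¹ Pa.
  σ = -(1.1 × 10¹¹) × (1.8 × 10⁻⁵) × 113 = -2.237 × 10⁸ Pa = -223.7 MPa (compressive)
Final answer: (a) ε_th = 0.002034, (b) σ = -223.7 MPa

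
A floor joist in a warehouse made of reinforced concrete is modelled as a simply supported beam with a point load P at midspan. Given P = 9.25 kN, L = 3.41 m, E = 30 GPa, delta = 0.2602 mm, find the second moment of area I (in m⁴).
Model: a simply supported beam with a point load P at midspan, so delta = (P·L^3) / (48·E·I).
Solve for I: I = (P·L^3) / (48·delta·E).
Convert to SI units:
  P = 9.25 kN = 9250 N
  E = 30 GPa = 3 × 10¹⁰ Pa
  delta = 0.2602 mm = 0.0002602 m
Substitute:
  I = (9250 × 3.41^3) / (48 × 0.0002602 × (3 × 10¹⁰))
  I = 0.0009789 m⁴
Final answer: I = 0.0009789 m⁴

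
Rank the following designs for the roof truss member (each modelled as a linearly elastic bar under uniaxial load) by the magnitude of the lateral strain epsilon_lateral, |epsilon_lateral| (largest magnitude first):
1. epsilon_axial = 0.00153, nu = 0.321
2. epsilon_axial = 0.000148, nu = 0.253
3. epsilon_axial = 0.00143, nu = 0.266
Model: a linearly elastic bar under uniaxial load, so epsilon_lateral = -nu·epsilon_axial (SI units).
  Case 1: epsilon_lateral = -(0.321 × 0.00153) = -0.0004911
  Case 2: epsilon_lateral = -(0.253 × 0.000148) = -3.744 × 10⁻⁵
  Case 3: epsilon_lateral = -(0.266 × 0.00143) = -0.0003804
Ordering by |epsilon_lateral|: 0.0004911 (case 1) > 0.0003804 (case 3) > 3.744 × 10⁻⁵ (case 2)
Final answer: 1, 3, 2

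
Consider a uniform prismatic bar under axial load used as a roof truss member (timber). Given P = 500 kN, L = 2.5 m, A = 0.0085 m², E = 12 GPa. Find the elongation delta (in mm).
Model: a uniform prismatic bar under axial load, so delta = (P·L) / (A·E).
Convert to SI units:
  P = 500 kN = 500000 N
  E = 12 GPa = 1.2 × 10¹⁰ Pa
Substitute:
  delta = (500000 × 2.5) / (0.0085 × (1.2 × 10¹⁰))
  delta = 0.01225 m
Convert: delta = 0.01225 m = 12.25 mm
Final answer: delta = 12.25 mm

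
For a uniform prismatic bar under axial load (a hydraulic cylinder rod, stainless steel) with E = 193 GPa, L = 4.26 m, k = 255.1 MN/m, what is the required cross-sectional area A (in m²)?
Model: a uniform prismatic bar under axial load, so k = (A·E) / L.
Solve for A: A = (k·L) / E.
Convert to SI units:
  E = 193 GPa = 1.93 × 10¹¹ Pa
  k = 255.1 MN/m = 2.551 × 10⁸ N/m
Substitute:
  A = ((2.551 × 10⁸) × 4.26) / (1.93 × 10¹¹)
  A = 0.005631 m²
Final answer: A = 0.005631 m²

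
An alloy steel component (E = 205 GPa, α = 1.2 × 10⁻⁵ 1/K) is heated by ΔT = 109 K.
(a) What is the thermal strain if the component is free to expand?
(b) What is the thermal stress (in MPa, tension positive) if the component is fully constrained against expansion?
(a) Free thermal strain ε_th = α·ΔT = (1.2 × 10⁻⁵) × 109 = 0.001308
(b) Fully constrained, the expansion is suppressed, so σ = -E·α·ΔT. Convert E = 205 GPa = 2.05 × 10¹¹ Pa.
  σ = -(2.05 × 10¹¹) × (1.2 × 10⁻⁵) × 109 = -2.681 × 10⁸ Pa = -268.1 MPa (compressive)
Final answer: (a) ε_th = 0.001308, (b) σ = -268.1 MPa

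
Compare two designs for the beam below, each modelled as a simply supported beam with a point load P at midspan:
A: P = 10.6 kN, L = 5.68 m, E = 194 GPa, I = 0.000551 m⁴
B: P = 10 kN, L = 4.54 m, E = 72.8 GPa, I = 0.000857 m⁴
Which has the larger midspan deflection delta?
Model: a simply supported beam with a point load P at midspan, so delta = (P·L^3) / (48·E·I) (SI units).
  A: delta = (10600 × 5.68^3) / (48 × (1.94 × 10¹¹) × 0.000551) = 0.0003786 m = 0.3786 mm
  B: delta = (10000 × 4.54^3) / (48 × (7.28 × 10¹⁰) × 0.000857) = 0.0003125 m = 0.3125 mm
0.3786 mm > 0.3125 mm, so A is larger.
Final answer: A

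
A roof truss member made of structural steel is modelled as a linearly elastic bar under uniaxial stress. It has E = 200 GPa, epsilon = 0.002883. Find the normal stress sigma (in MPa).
Model: a linearly elastic bar under uniaxial stress, so sigma = E·epsilon.
Convert to SI units:
  E = 200 GPa = 2 × 10¹¹ Pa
Substitute:
  sigma = (2 × 10¹¹) × 0.002883
  sigma = 5.766 × 10⁸ Pa
Convert: sigma = 5.766 × 10⁸ Pa = 576.6 MPa
Final answer: sigma = 576.6 MPa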